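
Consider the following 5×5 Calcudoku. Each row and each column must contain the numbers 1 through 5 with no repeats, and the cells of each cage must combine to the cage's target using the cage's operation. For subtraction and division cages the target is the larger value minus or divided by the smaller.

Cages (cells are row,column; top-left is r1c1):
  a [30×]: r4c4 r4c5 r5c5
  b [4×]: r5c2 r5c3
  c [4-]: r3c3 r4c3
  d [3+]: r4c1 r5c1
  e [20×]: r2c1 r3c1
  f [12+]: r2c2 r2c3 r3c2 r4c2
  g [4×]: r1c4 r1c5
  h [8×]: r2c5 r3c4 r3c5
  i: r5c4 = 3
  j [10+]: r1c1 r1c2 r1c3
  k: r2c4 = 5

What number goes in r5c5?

5

Cage k is given, so r2c4 = 5.
Cage i is given, which forces r5c4 = 3.
Row 2 now contains 5, which forces r2c1 = 4.
Cage e's pair has product 20, leaving r3c1 = 5.
Row 3 already has 5, which forces r3c3 = 1.
Column 3 already has 1, which forces r4c3 = 5.
Column 4 now contains 3, so r4c4 = 2.
Cage a has product 30, leaving r4c5 = 3.
Column 3 already has 1, so r5c3 = 4.
Cage a has product 30; hence r5c5 = 5.
Cage j has sum 10, which forces r1c2 = 5.
The 4 cells of cage f must have sum 12; hence r2c2 = 2.
Cage f needs sum 12; hence r2c3 = 3.
Cage h needs product 8, which forces r2c5 = 1.
Cage f needs sum 12, which forces r3c2 = 3.
Column 4 already has 2, leaving r3c4 = 4.
The 3 cells of cage h must have product 8, leaving r3c5 = 2.
Row 4 already has 2, so r4c1 = 1.
Cage f needs sum 12, so r4c2 = 4.
Cage d needs two cells with sum 3; hence r5c1 = 2.
Row 5 already has 4, leaving r5c2 = 1.
Column 1 now contains 2; hence r1c1 = 3.
3 is placed in column 3, which forces r1c3 = 2.
4 is placed in column 4, leaving r1c4 = 1.
Column 5 already has 1, so r1c5 = 4.
Filled in: 3 5 2 1 4 / 4 2 3 5 1 / 5 3 1 4 2 / 1 4 5 2 3 / 2 1 4 3 5.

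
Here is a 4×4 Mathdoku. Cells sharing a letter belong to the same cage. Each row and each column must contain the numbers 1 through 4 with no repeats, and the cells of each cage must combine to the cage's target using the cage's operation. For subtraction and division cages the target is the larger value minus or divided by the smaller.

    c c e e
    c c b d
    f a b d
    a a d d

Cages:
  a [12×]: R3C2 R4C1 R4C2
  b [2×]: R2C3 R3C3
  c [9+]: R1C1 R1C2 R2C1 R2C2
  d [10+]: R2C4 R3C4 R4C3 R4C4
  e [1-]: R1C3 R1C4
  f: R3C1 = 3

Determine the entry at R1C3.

F is a freebie; hence R3C1 = 3.
Cage a needs product 12; hence R4C2 = 3.
Cage d needs sum 10, so R2C4 = 3.
In row 1, 3 can only go at R1C3, so R1C3 = 3.
The only place for 4 in column 3 is R4C3.
In row 3, 4 can only go at R3C2, so R3C2 = 4.
Cage a has product 12, which forces R4C1 = 1.
Row 4 now contains 1; hence R4C4 = 2.
Column 4 already has 2; hence R1C4 = 4.
Column 4 already has 2, which forces R3C4 = 1.
Row 1 already has 4, which forces R1C1 = 2.
Cage c needs sum 9, leaving R1C2 = 1.
Cage c has sum 9, leaving R2C1 = 4.
Cage c has sum 9, leaving R2C2 = 2.
Cage b's pair has product 2, which forces R2C3 = 1.
Row 3 already has 1; hence R3C3 = 2.
The full grid is 2 1 3 4 / 4 2 1 3 / 3 4 2 1 / 1 3 4 2.

3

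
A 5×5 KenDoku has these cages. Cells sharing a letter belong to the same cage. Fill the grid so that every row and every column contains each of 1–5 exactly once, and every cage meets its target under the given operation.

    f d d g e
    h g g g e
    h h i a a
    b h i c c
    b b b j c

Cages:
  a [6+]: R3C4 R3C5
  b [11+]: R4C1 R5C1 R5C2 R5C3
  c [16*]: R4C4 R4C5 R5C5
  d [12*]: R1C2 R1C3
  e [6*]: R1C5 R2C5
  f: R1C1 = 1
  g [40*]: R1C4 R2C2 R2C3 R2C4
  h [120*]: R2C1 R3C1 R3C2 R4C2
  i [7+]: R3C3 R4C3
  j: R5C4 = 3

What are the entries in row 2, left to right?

5 1 4 2 3

Cage f is given; hence R1C1 = 1.
Cage j is a single given cell, so R5C4 = 3.
Row 1 needs a 5, and only R1C4 is open for it.
The only place for 2 in row 1 is R1C5.
Column 5 now contains 2, so R2C5 = 3.
Cage c needs product 16, which forces R4C4 = 4.
Cage c has product 16, leaving R4C5 = 1.
Column 5 now contains 2; hence R5C5 = 4.
Cage a needs two cells with sum 6, which forces R3C4 = 1.
Column 5 already has 4, so R3C5 = 5.
4 is placed in row 4; hence R4C1 = 3.
Column 4 now contains 1, which forces R2C4 = 2.
The 4 cells of cage h must have product 120, so R3C2 = 3.
Cage i needs two cells with sum 7, leaving R3C3 = 2.
The two cells of cage i must have sum 7, which forces R4C3 = 5.
5 is placed in column 3, so R5C3 = 1.
Column 2 already has 3; hence R1C2 = 4.
Cage d needs two cells with product 12, which forces R1C3 = 3.
Cage h needs product 120, which forces R2C1 = 5.
The 4 cells of cage g must have product 40, so R2C2 = 1.
Column 3 already has 1; hence R2C3 = 4.
Row 3 now contains 2, which forces R3C1 = 4.
Row 4 already has 5, which forces R4C2 = 2.
Column 1 already has 5; hence R5C1 = 2.
Column 2 already has 2, leaving R5C2 = 5.
Completed grid: 1 4 3 5 2 / 5 1 4 2 3 / 4 3 2 1 5 / 3 2 5 4 1 / 2 5 1 3 4.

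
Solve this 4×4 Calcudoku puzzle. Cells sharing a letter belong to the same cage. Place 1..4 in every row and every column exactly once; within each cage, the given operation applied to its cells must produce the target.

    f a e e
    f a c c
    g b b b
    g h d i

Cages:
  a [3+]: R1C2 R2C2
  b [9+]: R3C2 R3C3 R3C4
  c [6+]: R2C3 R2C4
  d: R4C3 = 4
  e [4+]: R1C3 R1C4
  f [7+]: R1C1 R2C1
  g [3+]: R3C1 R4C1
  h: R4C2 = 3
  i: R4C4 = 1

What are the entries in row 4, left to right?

2 3 4 1

Cage h is given, so R4C2 = 3.
D is a freebie; hence R4C3 = 4.
Cage i is a single given cell, leaving R4C4 = 1.
The two cells of cage e must have sum 4, which forces R1C3 = 1.
Column 4 already has 1, leaving R1C4 = 3.
Column 3 now contains 4, which forces R2C3 = 2.
Cage c's pair has sum 6, leaving R2C4 = 4.
The two cells of cage g must have sum 3; hence R3C1 = 1.
Column 3 now contains 2, which forces R3C3 = 3.
Column 4 already has 4, leaving R3C4 = 2.
Row 4 now contains 1, so R4C1 = 2.
Row 1 already has 3, so R1C1 = 4.
1 is placed in row 1; hence R1C2 = 2.
Row 2 already has 4, which forces R2C1 = 3.
Row 2 now contains 2; hence R2C2 = 1.
Row 3 already has 2; hence R3C2 = 4.
Filled in: 4 2 1 3 / 3 1 2 4 / 1 4 3 2 / 2 3 4 1.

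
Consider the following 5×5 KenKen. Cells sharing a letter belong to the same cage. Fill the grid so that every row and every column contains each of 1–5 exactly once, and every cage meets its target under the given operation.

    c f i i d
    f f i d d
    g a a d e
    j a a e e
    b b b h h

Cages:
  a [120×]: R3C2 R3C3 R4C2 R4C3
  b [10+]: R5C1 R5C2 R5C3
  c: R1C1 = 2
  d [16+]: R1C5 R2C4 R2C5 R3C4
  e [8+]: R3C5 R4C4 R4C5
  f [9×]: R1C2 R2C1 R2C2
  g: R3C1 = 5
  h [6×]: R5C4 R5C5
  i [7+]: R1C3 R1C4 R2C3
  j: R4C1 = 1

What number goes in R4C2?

2

C is a freebie, so R1C1 = 2.
Cage f has product 9, which forces R1C2 = 3.
The 3 cells of cage f must have product 9, so R2C1 = 3.
The 3 cells of cage f must have product 9; hence R2C2 = 1.
Cage g is a single given cell; hence R3C1 = 5.
J is a freebie, so R4C1 = 1.
1 is placed in column 1, which forces R5C1 = 4.
Cage i needs sum 7, so R2C3 = 2.
Cage b needs sum 10; hence R5C2 = 5.
The 3 cells of cage b must have sum 10, which forces R5C3 = 1.
1 is placed in column 3, leaving R1C3 = 4.
Cage i has sum 7, which forces R1C4 = 1.
Row 1 now contains 4; hence R1C5 = 5.
5 is placed in column 5, which forces R2C5 = 4.
Cage a needs product 120; hence R3C3 = 3.
Row 3 now contains 3; hence R3C4 = 2.
Row 3 already has 2; hence R3C5 = 1.
Cage a has product 120; hence R4C3 = 5.
Column 4 already has 2, which forces R5C4 = 3.
Row 5 already has 3, so R5C5 = 2.
4 is placed in row 2; hence R2C4 = 5.
Row 3 already has 2; hence R3C2 = 4.
The 4 cells of cage a must have product 120, leaving R4C2 = 2.
Column 4 now contains 3, leaving R4C4 = 4.
Column 5 already has 2, leaving R4C5 = 3.
Filled in: 2 3 4 1 5 / 3 1 2 5 4 / 5 4 3 2 1 / 1 2 5 4 3 / 4 5 1 3 2.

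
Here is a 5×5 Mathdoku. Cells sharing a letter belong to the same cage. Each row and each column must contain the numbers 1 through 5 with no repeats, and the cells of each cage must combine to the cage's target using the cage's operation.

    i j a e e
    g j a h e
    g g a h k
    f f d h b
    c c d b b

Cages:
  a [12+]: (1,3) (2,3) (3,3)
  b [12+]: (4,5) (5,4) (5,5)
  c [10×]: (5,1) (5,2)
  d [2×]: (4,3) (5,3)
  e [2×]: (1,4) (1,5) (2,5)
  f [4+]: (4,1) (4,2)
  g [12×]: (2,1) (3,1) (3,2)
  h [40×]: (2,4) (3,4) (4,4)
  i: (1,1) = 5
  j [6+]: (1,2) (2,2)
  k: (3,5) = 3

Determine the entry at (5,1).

2

Cage i is given, so (1,1) = 5.
Cage e needs product 2, leaving (1,4) = 1.
The 3 cells of cage e must have product 2, so (1,5) = 2.
Cage e has product 2, leaving (2,5) = 1.
Cage k is given, which forces (3,5) = 3.
Column 1 now contains 5; hence (5,1) = 2.
2 is placed in row 5; hence (5,2) = 5.
2 is placed in row 5, so (5,3) = 1.
Row 5 now contains 5; hence (5,5) = 4.
2 is placed in row 1, which forces (1,2) = 4.
Row 1 now contains 4; hence (1,3) = 3.
The 3 cells of cage g must have product 12, which forces (2,1) = 3.
Cage j's pair has sum 6, so (2,2) = 2.
4 is placed in column 2, leaving (3,2) = 1.
Column 1 already has 3; hence (4,1) = 1.
1 is placed in column 2, which forces (4,2) = 3.
Column 3 already has 1, so (4,3) = 2.
Column 5 already has 4, so (4,5) = 5.
Row 5 now contains 4, leaving (5,4) = 3.
Cage h needs product 40, which forces (2,4) = 5.
1 is placed in row 3, which forces (3,1) = 4.
Row 3 now contains 4; hence (3,3) = 5.
Cage h has product 40, which forces (3,4) = 2.
Row 4 now contains 5; hence (4,4) = 4.
Row 2 already has 5, so (2,3) = 4.
The full grid is 5 4 3 1 2 / 3 2 4 5 1 / 4 1 5 2 3 / 1 3 2 4 5 / 2 5 1 3 4.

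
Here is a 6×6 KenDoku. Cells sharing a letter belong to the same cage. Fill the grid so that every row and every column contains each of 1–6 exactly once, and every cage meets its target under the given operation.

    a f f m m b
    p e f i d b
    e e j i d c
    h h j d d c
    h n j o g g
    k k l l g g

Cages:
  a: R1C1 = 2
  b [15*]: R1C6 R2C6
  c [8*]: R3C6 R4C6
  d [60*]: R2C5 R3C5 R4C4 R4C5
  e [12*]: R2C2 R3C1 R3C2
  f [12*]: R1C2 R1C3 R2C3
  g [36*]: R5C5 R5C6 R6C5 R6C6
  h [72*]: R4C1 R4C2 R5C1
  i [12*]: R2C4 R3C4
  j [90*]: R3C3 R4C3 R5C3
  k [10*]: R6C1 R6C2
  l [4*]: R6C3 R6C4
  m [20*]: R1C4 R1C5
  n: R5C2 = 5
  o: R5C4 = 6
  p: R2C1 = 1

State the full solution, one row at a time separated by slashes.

Cage a is a single given cell; hence R1C1 = 2.
Cage p is given, leaving R2C1 = 1.
Cage n is a single given cell, leaving R5C2 = 5.
Cage o is a single given cell, leaving R5C4 = 6.
Column 1 now contains 2, which forces R6C1 = 5.
Column 2 now contains 5; hence R6C2 = 2.
Cage e needs product 12, which forces R3C2 = 1.
Row 5 already has 6, leaving R5C3 = 3.
Cage f needs product 12; hence R1C3 = 1.
Row 5 already has 3; hence R5C1 = 4.
Column 3 now contains 1; hence R6C3 = 4.
4 is placed in row 6, which forces R6C4 = 1.
The 3 cells of cage f must have product 12; hence R1C2 = 6.
Cage e has product 12; hence R2C2 = 4.
Column 3 now contains 4, so R2C3 = 2.
4 is placed in row 2, leaving R2C4 = 3.
Row 2 now contains 3, so R2C6 = 5.
4 is placed in column 1, so R3C1 = 3.
3 is placed in column 4, leaving R3C4 = 4.
Row 3 already has 4, leaving R3C6 = 2.
Column 1 already has 3, leaving R4C1 = 6.
6 is placed in column 2, so R4C2 = 3.
Row 4 already has 6, so R4C3 = 5.
Row 4 now contains 5; hence R4C4 = 2.
Row 4 now contains 5, so R4C5 = 1.
Column 6 now contains 2, leaving R4C6 = 4.
1 is placed in column 5; hence R5C5 = 2.
Column 6 now contains 2, so R5C6 = 1.
Column 4 now contains 4, so R1C4 = 5.
Cage m needs two cells with product 20, leaving R1C5 = 4.
Column 6 already has 5; hence R1C6 = 3.
5 is placed in row 2, so R2C5 = 6.
Column 3 now contains 5, leaving R3C3 = 6.
Cage d has product 60; hence R3C5 = 5.
Column 5 now contains 6, so R6C5 = 3.
3 is placed in column 6; hence R6C6 = 6.

2 6 1 5 4 3 / 1 4 2 3 6 5 / 3 1 6 4 5 2 / 6 3 5 2 1 4 / 4 5 3 6 2 1 / 5 2 4 1 3 6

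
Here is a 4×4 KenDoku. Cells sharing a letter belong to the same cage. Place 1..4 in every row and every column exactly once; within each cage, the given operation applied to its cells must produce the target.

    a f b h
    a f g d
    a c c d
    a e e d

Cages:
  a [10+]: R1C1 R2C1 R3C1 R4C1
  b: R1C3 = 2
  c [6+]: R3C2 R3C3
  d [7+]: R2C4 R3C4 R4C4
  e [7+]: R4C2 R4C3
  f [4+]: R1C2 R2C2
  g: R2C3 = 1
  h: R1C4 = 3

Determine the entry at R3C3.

4

Cage b is given, so R1C3 = 2.
Cage h is given; hence R1C4 = 3.
Cage g is a single given cell, leaving R2C3 = 1.
Column 3 now contains 2, so R3C3 = 4.
4 is placed in column 3, so R4C3 = 3.
3 is placed in row 1, which forces R1C2 = 1.
Row 2 now contains 1, so R2C2 = 3.
Row 3 now contains 4, leaving R3C2 = 2.
2 is placed in row 3, leaving R3C4 = 1.
Row 4 now contains 3, leaving R4C2 = 4.
Row 4 now contains 4, so R4C4 = 2.
Row 1 already has 1, which forces R1C1 = 4.
Cage a needs sum 10, which forces R2C1 = 2.
Column 4 already has 2, leaving R2C4 = 4.
1 is placed in row 3, which forces R3C1 = 3.
Row 4 already has 2, which forces R4C1 = 1.
The full grid is 4 1 2 3 / 2 3 1 4 / 3 2 4 1 / 1 4 3 2.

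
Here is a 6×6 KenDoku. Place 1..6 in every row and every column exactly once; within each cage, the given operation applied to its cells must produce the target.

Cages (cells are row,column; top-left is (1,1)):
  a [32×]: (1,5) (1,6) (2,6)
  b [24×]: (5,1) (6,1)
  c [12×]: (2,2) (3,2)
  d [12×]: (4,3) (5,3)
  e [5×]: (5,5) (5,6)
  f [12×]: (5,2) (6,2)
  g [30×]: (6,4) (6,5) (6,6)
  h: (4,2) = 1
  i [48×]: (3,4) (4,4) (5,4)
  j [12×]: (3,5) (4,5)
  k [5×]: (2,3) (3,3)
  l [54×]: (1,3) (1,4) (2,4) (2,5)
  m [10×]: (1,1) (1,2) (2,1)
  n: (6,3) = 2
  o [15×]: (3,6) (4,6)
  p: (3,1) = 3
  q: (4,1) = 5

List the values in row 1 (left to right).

1 5 6 3 4 2

The 3 cells of cage a must have product 32, which forces (1,5) = 4.
Cage a has product 32, which forces (1,6) = 2.
Cage a needs product 32; hence (2,6) = 4.
Cage p is given, so (3,1) = 3.
Row 3 already has 3, which forces (3,6) = 5.
Q is a freebie; hence (4,1) = 5.
Cage h is a single given cell, so (4,2) = 1.
Column 6 already has 5, which forces (4,6) = 3.
Column 6 already has 5; hence (5,6) = 1.
Cage n is given, so (6,3) = 2.
1 is placed in column 6, leaving (6,6) = 6.
Column 1 already has 5; hence (1,1) = 1.
Column 2 already has 1; hence (1,2) = 5.
The 3 cells of cage m must have product 10, leaving (2,1) = 2.
Cage k needs two cells with product 5, which forces (2,3) = 5.
Row 3 now contains 5, so (3,3) = 1.
Cage d's pair has product 12, leaving (4,3) = 4.
Cage b needs two cells with product 24; hence (5,1) = 6.
Cage d's pair has product 12, leaving (5,3) = 3.
1 is placed in row 5, so (5,5) = 5.
6 is placed in row 6, leaving (6,1) = 4.
4 is placed in row 6, so (6,2) = 3.
Column 5 already has 5, which forces (6,5) = 1.
Column 3 now contains 3; hence (1,3) = 6.
The 4 cells of cage l must have product 54; hence (1,4) = 3.
3 is placed in column 2, leaving (2,2) = 6.
The 4 cells of cage l must have product 54, so (2,4) = 1.
Cage l has product 54; hence (2,5) = 3.
Cage c needs two cells with product 12, so (3,2) = 2.
Row 3 now contains 2, so (3,5) = 6.
Column 5 now contains 6, which forces (4,5) = 2.
Row 5 now contains 3, which forces (5,2) = 4.
4 is placed in row 5, so (5,4) = 2.
Row 6 now contains 1, leaving (6,4) = 5.
Row 3 already has 6, leaving (3,4) = 4.
2 is placed in row 4, which forces (4,4) = 6.
The full grid is 1 5 6 3 4 2 / 2 6 5 1 3 4 / 3 2 1 4 6 5 / 5 1 4 6 2 3 / 6 4 3 2 5 1 / 4 3 2 5 1 6.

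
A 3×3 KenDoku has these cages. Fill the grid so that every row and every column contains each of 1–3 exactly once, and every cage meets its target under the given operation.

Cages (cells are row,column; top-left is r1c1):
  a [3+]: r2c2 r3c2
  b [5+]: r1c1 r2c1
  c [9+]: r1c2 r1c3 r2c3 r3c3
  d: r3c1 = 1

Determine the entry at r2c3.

2

Cage c has sum 9; hence r1c2 = 3.
Cage d is a single given cell, leaving r3c1 = 1.
Row 3 already has 1; hence r3c2 = 2.
Row 3 already has 2, leaving r3c3 = 3.
3 is placed in row 1, leaving r1c1 = 2.
Row 1 already has 2, which forces r1c3 = 1.
The two cells of cage b must have sum 5, so r2c1 = 3.
Column 2 already has 2, leaving r2c2 = 1.
Column 3 already has 1, so r2c3 = 2.
The full grid is 2 3 1 / 3 1 2 / 1 2 3.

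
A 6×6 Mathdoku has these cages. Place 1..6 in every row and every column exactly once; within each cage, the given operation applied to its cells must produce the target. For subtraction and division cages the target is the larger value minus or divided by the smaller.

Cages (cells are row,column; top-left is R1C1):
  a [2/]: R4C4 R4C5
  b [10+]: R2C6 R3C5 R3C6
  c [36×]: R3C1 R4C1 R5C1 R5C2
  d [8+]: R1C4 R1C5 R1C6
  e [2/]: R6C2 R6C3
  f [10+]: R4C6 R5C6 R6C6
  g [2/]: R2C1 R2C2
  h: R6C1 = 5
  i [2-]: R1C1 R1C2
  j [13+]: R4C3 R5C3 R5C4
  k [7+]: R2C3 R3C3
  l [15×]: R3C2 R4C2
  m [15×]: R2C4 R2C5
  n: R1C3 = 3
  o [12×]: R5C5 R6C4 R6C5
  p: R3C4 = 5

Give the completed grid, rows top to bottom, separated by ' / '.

Cage n is a single given cell, leaving R1C3 = 3.
Cage p is given, so R3C4 = 5.
H is a freebie, which forces R6C1 = 5.
Column 4 already has 5, so R2C4 = 3.
Cage m's pair has product 15, so R2C5 = 5.
Row 3 now contains 5, leaving R3C2 = 3.
Cage l's pair has product 15; hence R4C2 = 5.
Cage d needs sum 8, leaving R1C6 = 5.
In row 2, 6 can only go at R2C3, so R2C3 = 6.
Column 3 now contains 6, so R3C3 = 1.
Cage j has sum 13, which forces R5C3 = 5.
In row 3, 4 can only go at R3C5, so R3C5 = 4.
The 3 cells of cage b must have sum 10, so R2C6 = 4.
The 3 cells of cage b must have sum 10, which forces R3C6 = 2.
Row 3 now contains 2, leaving R3C1 = 6.
In row 1, 6 can only go at R1C2, so R1C2 = 6.
The two cells of cage i must have difference 2, so R1C1 = 4.
Row 5 needs a 4, and only R5C4 is open for it.
Cage j has sum 13; hence R4C3 = 4.
Column 3 already has 4; hence R6C3 = 2.
Cage o has product 12; hence R5C5 = 2.
Cage d needs sum 8; hence R1C4 = 2.
Column 5 now contains 2, so R1C5 = 1.
The 4 cells of cage c must have product 36, so R4C1 = 2.
Column 4 already has 2, leaving R4C4 = 6.
1 is placed in column 5, leaving R4C5 = 3.
3 is placed in row 4; hence R4C6 = 1.
Cage c has product 36, so R5C1 = 3.
Row 5 now contains 2, so R5C2 = 1.
Row 5 now contains 3, so R5C6 = 6.
Column 2 already has 1; hence R6C2 = 4.
6 is placed in column 4, so R6C4 = 1.
1 is placed in column 5, which forces R6C5 = 6.
Column 6 now contains 6; hence R6C6 = 3.
Column 1 already has 2, leaving R2C1 = 1.
Column 2 already has 1; hence R2C2 = 2.

4 6 3 2 1 5 / 1 2 6 3 5 4 / 6 3 1 5 4 2 / 2 5 4 6 3 1 / 3 1 5 4 2 6 / 5 4 2 1 6 3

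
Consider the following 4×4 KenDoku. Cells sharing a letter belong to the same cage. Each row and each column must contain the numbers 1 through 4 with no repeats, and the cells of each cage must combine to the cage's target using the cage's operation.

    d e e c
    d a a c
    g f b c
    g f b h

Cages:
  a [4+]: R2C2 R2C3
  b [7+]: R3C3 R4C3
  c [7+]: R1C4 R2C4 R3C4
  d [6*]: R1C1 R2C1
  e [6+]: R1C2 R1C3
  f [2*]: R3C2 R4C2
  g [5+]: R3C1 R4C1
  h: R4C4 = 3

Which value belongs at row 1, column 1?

3

H is a freebie, leaving R4C4 = 3.
Cage b needs two cells with sum 7, so R3C3 = 3.
Row 4 already has 3, so R4C3 = 4.
The two cells of cage e must have sum 6, leaving R1C2 = 4.
4 is placed in column 3, so R1C3 = 2.
Row 1 already has 2; hence R1C4 = 1.
The two cells of cage a must have sum 4, which forces R2C2 = 3.
Column 3 now contains 3, so R2C3 = 1.
Cage g needs two cells with sum 5, so R3C1 = 4.
4 is placed in row 3, leaving R3C4 = 2.
The two cells of cage g must have sum 5, leaving R4C1 = 1.
Row 4 already has 1; hence R4C2 = 2.
Row 1 already has 2, leaving R1C1 = 3.
Row 2 now contains 3, leaving R2C1 = 2.
Column 4 already has 2, which forces R2C4 = 4.
Row 3 already has 2, so R3C2 = 1.
The full grid is 3 4 2 1 / 2 3 1 4 / 4 1 3 2 / 1 2 4 3.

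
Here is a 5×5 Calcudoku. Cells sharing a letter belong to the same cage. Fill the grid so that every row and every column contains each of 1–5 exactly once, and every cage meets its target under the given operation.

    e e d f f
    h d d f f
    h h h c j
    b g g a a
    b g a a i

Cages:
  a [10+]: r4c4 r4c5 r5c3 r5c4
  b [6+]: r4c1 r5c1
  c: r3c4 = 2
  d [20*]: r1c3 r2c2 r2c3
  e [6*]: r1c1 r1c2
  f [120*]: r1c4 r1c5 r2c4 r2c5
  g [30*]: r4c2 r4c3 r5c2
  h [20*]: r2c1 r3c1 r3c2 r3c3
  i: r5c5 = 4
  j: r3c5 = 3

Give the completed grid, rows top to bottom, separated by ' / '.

Cage c is a single given cell, leaving r3c4 = 2.
Cage j is given, which forces r3c5 = 3.
Cage i is a single given cell, so r5c5 = 4.
Cage h has product 20, so r2c1 = 1.
Cage b needs two cells with sum 6; hence r4c1 = 4.
Cage b needs two cells with sum 6; hence r5c1 = 2.
Column 1 now contains 2, so r1c1 = 3.
Cage e's pair has product 6; hence r1c2 = 2.
Row 1 already has 2, so r1c3 = 1.
3 is placed in row 1, so r1c4 = 4.
Row 1 already has 2, so r1c5 = 5.
4 is placed in column 4, which forces r2c4 = 3.
Column 5 already has 5, so r2c5 = 2.
Column 1 already has 4; hence r3c1 = 5.
Column 3 now contains 1; hence r3c3 = 4.
Column 5 already has 5, leaving r4c5 = 1.
The 3 cells of cage d must have product 20, leaving r2c2 = 4.
Column 3 already has 4, which forces r2c3 = 5.
Row 3 already has 4; hence r3c2 = 1.
The 3 cells of cage g must have product 30; hence r4c3 = 2.
1 is placed in row 4; hence r4c4 = 5.
Cage a needs sum 10, leaving r5c3 = 3.
Cage a has sum 10; hence r5c4 = 1.
5 is placed in row 4, leaving r4c2 = 3.
3 is placed in row 5, leaving r5c2 = 5.

3 2 1 4 5 / 1 4 5 3 2 / 5 1 4 2 3 / 4 3 2 5 1 / 2 5 3 1 4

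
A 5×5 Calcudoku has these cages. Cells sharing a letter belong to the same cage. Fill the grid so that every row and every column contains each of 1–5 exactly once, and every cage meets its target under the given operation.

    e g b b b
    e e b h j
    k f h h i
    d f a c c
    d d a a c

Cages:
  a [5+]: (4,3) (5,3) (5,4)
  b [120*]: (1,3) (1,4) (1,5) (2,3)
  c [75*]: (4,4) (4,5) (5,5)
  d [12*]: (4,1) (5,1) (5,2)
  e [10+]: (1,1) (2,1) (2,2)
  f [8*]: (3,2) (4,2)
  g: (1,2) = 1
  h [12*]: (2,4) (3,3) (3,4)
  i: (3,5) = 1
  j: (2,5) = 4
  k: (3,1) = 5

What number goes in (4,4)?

G is a freebie, so (1,2) = 1.
Cage j is given, leaving (2,5) = 4.
Cage k is a single given cell, leaving (3,1) = 5.
Cage i is a single given cell, leaving (3,5) = 1.
The 3 cells of cage c must have product 75, so (4,4) = 5.
Cage c has product 75; hence (4,5) = 3.
The 3 cells of cage c must have product 75, leaving (5,5) = 5.
5 is placed in column 5, leaving (1,5) = 2.
The 3 cells of cage e must have sum 10, which forces (2,2) = 5.
Row 2 already has 5; hence (2,3) = 3.
Column 3 now contains 3; hence (5,3) = 1.
1 is placed in row 5; hence (5,4) = 2.
The 4 cells of cage b must have product 120, which forces (1,3) = 5.
Cage b has product 120; hence (1,4) = 4.
Column 4 now contains 2, so (2,4) = 1.
Cage h has product 12; hence (3,3) = 4.
Cage h has product 12; hence (3,4) = 3.
Cage d has product 12, leaving (4,1) = 1.
Column 3 already has 1, so (4,3) = 2.
4 is placed in row 1; hence (1,1) = 3.
Row 2 already has 1, leaving (2,1) = 2.
4 is placed in row 3; hence (3,2) = 2.
2 is placed in row 4; hence (4,2) = 4.
Column 1 already has 3, which forces (5,1) = 4.
Column 2 already has 4, so (5,2) = 3.
The full grid is 3 1 5 4 2 / 2 5 3 1 4 / 5 2 4 3 1 / 1 4 2 5 3 / 4 3 1 2 5.

5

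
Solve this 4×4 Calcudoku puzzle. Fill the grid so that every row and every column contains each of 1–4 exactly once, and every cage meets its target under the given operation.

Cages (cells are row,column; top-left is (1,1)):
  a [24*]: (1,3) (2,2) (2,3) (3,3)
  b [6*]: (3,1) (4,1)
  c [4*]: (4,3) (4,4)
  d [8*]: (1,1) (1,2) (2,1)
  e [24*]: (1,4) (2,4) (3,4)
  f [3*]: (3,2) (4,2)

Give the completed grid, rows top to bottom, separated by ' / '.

4 2 1 3 / 1 4 3 2 / 3 1 2 4 / 2 3 4 1

The only place for 2 in row 4 is (4,1).
The 3 cells of cage d must have product 8, which forces (1,2) = 2.
Column 1 now contains 2; hence (3,1) = 3.
3 is placed in row 3; hence (3,2) = 1.
1 is placed in column 2, so (4,2) = 3.
3 is placed in column 2, so (2,2) = 4.
Cage a has product 24, leaving (3,3) = 2.
Row 3 already has 2; hence (3,4) = 4.
Column 4 already has 4; hence (4,4) = 1.
The 3 cells of cage d must have product 8, so (1,1) = 4.
Column 4 already has 4; hence (1,4) = 3.
4 is placed in row 2; hence (2,1) = 1.
Row 2 already has 1, leaving (2,3) = 3.
Cage e needs product 24, leaving (2,4) = 2.
Row 4 already has 1; hence (4,3) = 4.
Row 1 now contains 3, so (1,3) = 1.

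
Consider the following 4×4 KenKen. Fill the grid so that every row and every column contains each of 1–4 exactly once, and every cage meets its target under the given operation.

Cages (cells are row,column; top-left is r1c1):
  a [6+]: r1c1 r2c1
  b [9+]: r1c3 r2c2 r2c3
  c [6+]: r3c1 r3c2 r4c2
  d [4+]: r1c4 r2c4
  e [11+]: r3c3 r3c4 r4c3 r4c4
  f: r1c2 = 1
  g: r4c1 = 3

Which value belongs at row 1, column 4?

3

Cage f is a single given cell; hence r1c2 = 1.
Row 1 already has 1, which forces r1c4 = 3.
Column 4 now contains 3; hence r2c4 = 1.
Cage g is a single given cell, leaving r4c1 = 3.
Row 4 already has 3, leaving r4c2 = 2.
2 is placed in row 4, leaving r4c4 = 4.
Cage c has sum 6, so r3c1 = 1.
Cage c has sum 6, which forces r3c2 = 3.
Cage e has sum 11, which forces r3c3 = 4.
4 is placed in column 4, leaving r3c4 = 2.
Row 4 now contains 4; hence r4c3 = 1.
4 is placed in column 3, leaving r1c3 = 2.
3 is placed in column 2; hence r2c2 = 4.
The 3 cells of cage b must have sum 9, leaving r2c3 = 3.
Row 1 already has 2, which forces r1c1 = 4.
4 is placed in row 2, so r2c1 = 2.
The full grid is 4 1 2 3 / 2 4 3 1 / 1 3 4 2 / 3 2 1 4.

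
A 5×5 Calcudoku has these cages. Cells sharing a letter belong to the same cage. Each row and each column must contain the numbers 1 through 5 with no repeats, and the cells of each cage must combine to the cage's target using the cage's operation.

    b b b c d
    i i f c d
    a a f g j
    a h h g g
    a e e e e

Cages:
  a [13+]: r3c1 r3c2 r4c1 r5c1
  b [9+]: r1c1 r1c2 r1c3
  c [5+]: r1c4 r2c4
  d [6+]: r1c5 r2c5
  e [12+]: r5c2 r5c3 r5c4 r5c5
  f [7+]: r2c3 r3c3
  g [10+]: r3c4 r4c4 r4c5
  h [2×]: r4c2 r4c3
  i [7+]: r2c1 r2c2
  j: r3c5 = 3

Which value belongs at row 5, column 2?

4

Cage j is a single given cell, which forces r3c5 = 3.
Row 5 needs a 3, and only r5c1 is open for it.
In row 4, 3 can only go at r4c4, so r4c4 = 3.
The only place for 4 in row 4 is r4c1.
Row 2 needs a 3, and only r2c3 is open for it.
Cage b has sum 9; hence r1c2 = 3.
The two cells of cage f must have sum 7, which forces r3c3 = 4.
The only place for 2 in row 1 is r1c5.
Cage d's pair has sum 6, so r2c5 = 4.
The 3 cells of cage g must have sum 10, leaving r3c4 = 2.
2 is placed in column 5, leaving r4c5 = 5.
Column 5 now contains 5; hence r5c5 = 1.
Cage c's pair has sum 5; hence r1c4 = 4.
Row 2 now contains 4, leaving r2c4 = 1.
Column 4 already has 4, leaving r5c4 = 5.
The 4 cells of cage e must have sum 12, so r5c2 = 4.
5 is placed in row 5, which forces r5c3 = 2.
The two cells of cage h must have product 2, which forces r4c2 = 2.
2 is placed in column 3; hence r4c3 = 1.
Cage b has sum 9, which forces r1c1 = 1.
Column 3 now contains 1, leaving r1c3 = 5.
The two cells of cage i must have sum 7, which forces r2c1 = 2.
2 is placed in column 2, so r2c2 = 5.
1 is placed in column 1, which forces r3c1 = 5.
Column 2 already has 5, which forces r3c2 = 1.
The full grid is 1 3 5 4 2 / 2 5 3 1 4 / 5 1 4 2 3 / 4 2 1 3 5 / 3 4 2 5 1.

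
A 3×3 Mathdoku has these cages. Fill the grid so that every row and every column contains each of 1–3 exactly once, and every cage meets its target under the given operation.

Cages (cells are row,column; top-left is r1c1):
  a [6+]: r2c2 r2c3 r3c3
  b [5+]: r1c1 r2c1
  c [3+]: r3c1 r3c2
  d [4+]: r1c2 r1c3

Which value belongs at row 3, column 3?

Row 1 needs a 2, and only r1c1 is open for it.
Column 1 now contains 2, so r2c1 = 3.
Column 1 now contains 2, which forces r3c1 = 1.
The two cells of cage c must have sum 3, so r3c2 = 2.
2 is placed in row 3; hence r3c3 = 3.
Cage d's pair has sum 4; hence r1c2 = 3.
Column 3 already has 3; hence r1c3 = 1.
Column 2 now contains 2, which forces r2c2 = 1.
Cage a has sum 6, which forces r2c3 = 2.
Filled in: 2 3 1 / 3 1 2 / 1 2 3.

3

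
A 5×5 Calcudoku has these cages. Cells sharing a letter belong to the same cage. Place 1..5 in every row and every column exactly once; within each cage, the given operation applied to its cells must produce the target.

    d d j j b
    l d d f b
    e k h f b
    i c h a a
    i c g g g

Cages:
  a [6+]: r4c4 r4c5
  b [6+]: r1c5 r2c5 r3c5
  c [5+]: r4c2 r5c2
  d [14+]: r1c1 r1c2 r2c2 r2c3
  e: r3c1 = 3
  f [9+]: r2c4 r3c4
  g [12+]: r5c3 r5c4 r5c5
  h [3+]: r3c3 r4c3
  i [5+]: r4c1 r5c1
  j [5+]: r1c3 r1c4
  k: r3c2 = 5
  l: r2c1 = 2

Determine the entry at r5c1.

1

Cage l is a single given cell, which forces r2c1 = 2.
Cage e is a single given cell, so r3c1 = 3.
K is a freebie, which forces r3c2 = 5.
Row 3 now contains 5, so r3c4 = 4.
4 is placed in column 4, which forces r2c4 = 5.
5 is placed in column 4; hence r5c4 = 3.
The only place for 5 in row 1 is r1c1.
The only place for 3 in row 4 is r4c2.
The two cells of cage c must have sum 5, so r5c2 = 2.
Column 2 now contains 2, leaving r1c2 = 4.
4 is placed in row 1; hence r1c3 = 3.
Cage d needs sum 14, so r2c2 = 1.
Cage d needs sum 14, so r2c3 = 4.
Row 2 now contains 1, which forces r2c5 = 3.
Column 3 already has 4, leaving r5c3 = 5.
Row 5 now contains 5, so r5c5 = 4.
Cage j's pair has sum 5, leaving r1c4 = 2.
2 is placed in row 1, which forces r1c5 = 1.
1 is placed in column 5, leaving r3c5 = 2.
Cage i needs two cells with sum 5; hence r4c1 = 4.
Cage a's pair has sum 6, leaving r4c4 = 1.
Column 5 already has 4; hence r4c5 = 5.
Row 5 already has 4, so r5c1 = 1.
2 is placed in row 3; hence r3c3 = 1.
1 is placed in row 4, so r4c3 = 2.
Completed grid: 5 4 3 2 1 / 2 1 4 5 3 / 3 5 1 4 2 / 4 3 2 1 5 / 1 2 5 3 4.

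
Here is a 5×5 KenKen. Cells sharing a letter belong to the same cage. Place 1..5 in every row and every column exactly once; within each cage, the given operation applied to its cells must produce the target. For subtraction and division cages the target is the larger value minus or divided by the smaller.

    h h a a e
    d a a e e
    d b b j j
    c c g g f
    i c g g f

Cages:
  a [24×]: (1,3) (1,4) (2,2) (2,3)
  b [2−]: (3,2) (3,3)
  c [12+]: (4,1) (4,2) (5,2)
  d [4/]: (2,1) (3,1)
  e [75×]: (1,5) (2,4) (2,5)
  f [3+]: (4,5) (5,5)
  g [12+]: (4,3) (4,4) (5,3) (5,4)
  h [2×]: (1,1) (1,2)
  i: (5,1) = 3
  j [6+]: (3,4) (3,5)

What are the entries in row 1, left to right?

2 1 4 3 5

Cage e has product 75, leaving (1,5) = 5.
The 3 cells of cage e must have product 75, leaving (2,4) = 5.
The 3 cells of cage e must have product 75; hence (2,5) = 3.
Cage i is a single given cell, leaving (5,1) = 3.
In column 1, 2 can only go at (1,1), so (1,1) = 2.
2 is placed in row 1; hence (1,2) = 1.
The 4 cells of cage a must have product 24; hence (2,2) = 2.
Cage a has product 24, so (2,3) = 1.
Column 2 now contains 2, leaving (4,2) = 3.
1 is placed in row 2, which forces (2,1) = 4.
Cage d needs two cells with quotient 4, so (3,1) = 1.
4 is placed in column 1, which forces (4,1) = 5.
Cage c has sum 12; hence (5,2) = 4.
Column 2 now contains 4; hence (3,2) = 5.
The two cells of cage b must have difference 2, leaving (3,3) = 3.
Cage g has sum 12, leaving (5,3) = 5.
Column 3 now contains 3, leaving (1,3) = 4.
Cage a has product 24, which forces (1,4) = 3.
4 is placed in column 3; hence (4,3) = 2.
2 is placed in row 4, which forces (4,5) = 1.
Column 5 now contains 1, which forces (5,5) = 2.
Cage j's pair has sum 6, leaving (3,4) = 2.
2 is placed in column 5, leaving (3,5) = 4.
Row 4 now contains 1; hence (4,4) = 4.
Row 5 now contains 2; hence (5,4) = 1.
Filled in: 2 1 4 3 5 / 4 2 1 5 3 / 1 5 3 2 4 / 5 3 2 4 1 / 3 4 5 1 2.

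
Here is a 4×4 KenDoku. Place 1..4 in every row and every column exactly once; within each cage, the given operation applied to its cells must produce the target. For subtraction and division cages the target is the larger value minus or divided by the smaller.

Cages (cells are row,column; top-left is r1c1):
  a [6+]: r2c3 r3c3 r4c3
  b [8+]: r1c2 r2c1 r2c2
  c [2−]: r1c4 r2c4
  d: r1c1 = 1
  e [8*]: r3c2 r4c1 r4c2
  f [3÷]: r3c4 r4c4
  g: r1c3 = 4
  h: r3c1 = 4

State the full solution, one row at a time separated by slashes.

1 3 4 2 / 3 2 1 4 / 4 1 2 3 / 2 4 3 1

Cage d is a single given cell, which forces r1c1 = 1.
Cage g is given, so r1c3 = 4.
Cage h is given, leaving r3c1 = 4.
Column 1 already has 4, leaving r4c1 = 2.
Cage b has sum 8; hence r1c2 = 3.
Row 1 now contains 3; hence r1c4 = 2.
Column 1 already has 2, so r2c1 = 3.
Cage b has sum 8, which forces r2c2 = 2.
2 is placed in row 2, which forces r2c3 = 1.
Row 2 now contains 1, leaving r2c4 = 4.
Cage e has product 8; hence r3c2 = 1.
1 is placed in row 3, leaving r3c4 = 3.
The 3 cells of cage e must have product 8, so r4c2 = 4.
Column 3 now contains 1, leaving r4c3 = 3.
3 is placed in column 4; hence r4c4 = 1.
3 is placed in row 3, which forces r3c3 = 2.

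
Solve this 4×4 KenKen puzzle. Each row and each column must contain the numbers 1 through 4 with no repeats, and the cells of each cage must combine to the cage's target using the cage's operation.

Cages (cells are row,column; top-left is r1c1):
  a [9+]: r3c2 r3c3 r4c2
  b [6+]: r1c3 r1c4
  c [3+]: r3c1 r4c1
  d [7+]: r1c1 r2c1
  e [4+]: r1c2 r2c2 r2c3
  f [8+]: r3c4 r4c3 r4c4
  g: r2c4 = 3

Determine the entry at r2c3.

The 3 cells of cage e must have sum 4, so r1c2 = 1.
Cage e has sum 4; hence r2c2 = 2.
The 3 cells of cage e must have sum 4, which forces r2c3 = 1.
G is a freebie, so r2c4 = 3.
The two cells of cage d must have sum 7, so r1c1 = 3.
3 is placed in row 2, leaving r2c1 = 4.
Cage a needs sum 9, which forces r3c3 = 2.
Column 3 now contains 2, which forces r4c3 = 3.
Column 3 now contains 2, leaving r1c3 = 4.
Cage b's pair has sum 6, which forces r1c4 = 2.
Row 3 already has 2, leaving r3c1 = 1.
Cage a needs sum 9; hence r3c2 = 3.
1 is placed in row 3, leaving r3c4 = 4.
Cage c needs two cells with sum 3, leaving r4c1 = 2.
3 is placed in row 4, which forces r4c2 = 4.
4 is placed in column 4; hence r4c4 = 1.
Filled in: 3 1 4 2 / 4 2 1 3 / 1 3 2 4 / 2 4 3 1.

1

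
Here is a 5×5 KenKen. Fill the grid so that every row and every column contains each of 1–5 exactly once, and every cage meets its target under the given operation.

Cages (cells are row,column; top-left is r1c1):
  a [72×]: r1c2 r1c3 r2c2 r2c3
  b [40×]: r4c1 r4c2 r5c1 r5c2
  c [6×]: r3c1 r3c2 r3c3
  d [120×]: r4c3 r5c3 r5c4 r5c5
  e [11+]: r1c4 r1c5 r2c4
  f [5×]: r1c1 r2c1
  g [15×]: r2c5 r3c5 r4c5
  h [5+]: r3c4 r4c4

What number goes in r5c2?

In row 3, 4 can only go at r3c4, so r3c4 = 4.
Cage h's pair has sum 5, so r4c4 = 1.
The only place for 1 in row 1 is r1c1.
Column 1 now contains 1, so r2c1 = 5.
The 4 cells of cage b must have product 40, leaving r5c2 = 1.
The 3 cells of cage e must have sum 11, leaving r1c4 = 5.
Cage c has product 6, leaving r3c3 = 1.
Cage b has product 40, leaving r4c2 = 5.
Row 4 now contains 5, which forces r4c5 = 3.
3 is placed in column 5, leaving r1c5 = 4.
Cage e has sum 11; hence r2c4 = 2.
3 is placed in column 5, which forces r2c5 = 1.
3 is placed in column 5, which forces r3c5 = 5.
Column 4 now contains 2, which forces r5c4 = 3.
Column 5 already has 5, leaving r5c5 = 2.
Cage b needs product 40, leaving r4c1 = 2.
Cage d has product 120, leaving r4c3 = 4.
Row 5 now contains 2, so r5c1 = 4.
Cage d needs product 120, which forces r5c3 = 5.
Cage a needs product 72, leaving r1c2 = 3.
Cage a needs product 72, leaving r1c3 = 2.
Cage a needs product 72, which forces r2c2 = 4.
4 is placed in column 3, which forces r2c3 = 3.
Column 1 already has 2, so r3c1 = 3.
Cage c has product 6; hence r3c2 = 2.
The full grid is 1 3 2 5 4 / 5 4 3 2 1 / 3 2 1 4 5 / 2 5 4 1 3 / 4 1 5 3 2.

1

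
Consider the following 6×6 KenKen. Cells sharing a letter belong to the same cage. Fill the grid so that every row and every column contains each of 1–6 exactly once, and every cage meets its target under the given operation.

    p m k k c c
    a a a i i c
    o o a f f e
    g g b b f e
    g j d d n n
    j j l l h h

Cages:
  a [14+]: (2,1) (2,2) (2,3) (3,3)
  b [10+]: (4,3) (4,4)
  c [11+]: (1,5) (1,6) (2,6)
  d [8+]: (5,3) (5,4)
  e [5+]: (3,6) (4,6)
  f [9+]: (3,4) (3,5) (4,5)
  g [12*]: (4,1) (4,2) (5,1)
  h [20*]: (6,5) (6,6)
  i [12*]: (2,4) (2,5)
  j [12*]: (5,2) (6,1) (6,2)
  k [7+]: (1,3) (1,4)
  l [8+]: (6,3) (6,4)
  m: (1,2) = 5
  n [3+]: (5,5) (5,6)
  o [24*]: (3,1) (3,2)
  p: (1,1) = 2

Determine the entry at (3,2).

Cage p is given, which forces (1,1) = 2.
Cage m is a single given cell, so (1,2) = 5.
In row 4, 5 can only go at (4,5), so (4,5) = 5.
5 is placed in column 5, leaving (6,5) = 4.
Cage h needs two cells with product 20, leaving (6,6) = 5.
In row 3, 5 can only go at (3,3), so (3,3) = 5.
In row 2, 5 can only go at (2,1), so (2,1) = 5.
Row 3 needs a 2, and only (3,6) is open for it.
The two cells of cage e must have sum 5, which forces (4,6) = 3.
Cage n's pair has sum 3, so (5,5) = 2.
Column 6 now contains 2, leaving (5,6) = 1.
Cage c needs sum 11, so (1,5) = 1.
Column 5 now contains 1, which forces (3,5) = 3.
The two cells of cage d must have sum 8, which forces (5,3) = 3.
The two cells of cage d must have sum 8, leaving (5,4) = 5.
Cage k's pair has sum 7, which forces (1,3) = 4.
The two cells of cage k must have sum 7, so (1,4) = 3.
Row 1 now contains 4, which forces (1,6) = 6.
Cage a has sum 14, leaving (2,2) = 3.
3 is placed in column 3, so (2,3) = 1.
Cage i needs two cells with product 12, so (2,4) = 2.
Column 5 already has 3; hence (2,5) = 6.
6 is placed in column 6, leaving (2,6) = 4.
Row 3 already has 3, leaving (3,4) = 1.
Cage g has product 12, which forces (4,1) = 1.
The 3 cells of cage g must have product 12, so (4,2) = 2.
4 is placed in column 3; hence (4,3) = 6.
6 is placed in row 4, so (4,4) = 4.
3 is placed in row 5; hence (5,1) = 6.
Row 5 now contains 6, which forces (5,2) = 4.
1 is placed in column 1, so (6,1) = 3.
Column 2 now contains 2; hence (6,2) = 1.
Column 3 now contains 6, leaving (6,3) = 2.
Column 4 now contains 2; hence (6,4) = 6.
Column 1 already has 6, so (3,1) = 4.
Column 2 already has 4, leaving (3,2) = 6.
The full grid is 2 5 4 3 1 6 / 5 3 1 2 6 4 / 4 6 5 1 3 2 / 1 2 6 4 5 3 / 6 4 3 5 2 1 / 3 1 2 6 4 5.

6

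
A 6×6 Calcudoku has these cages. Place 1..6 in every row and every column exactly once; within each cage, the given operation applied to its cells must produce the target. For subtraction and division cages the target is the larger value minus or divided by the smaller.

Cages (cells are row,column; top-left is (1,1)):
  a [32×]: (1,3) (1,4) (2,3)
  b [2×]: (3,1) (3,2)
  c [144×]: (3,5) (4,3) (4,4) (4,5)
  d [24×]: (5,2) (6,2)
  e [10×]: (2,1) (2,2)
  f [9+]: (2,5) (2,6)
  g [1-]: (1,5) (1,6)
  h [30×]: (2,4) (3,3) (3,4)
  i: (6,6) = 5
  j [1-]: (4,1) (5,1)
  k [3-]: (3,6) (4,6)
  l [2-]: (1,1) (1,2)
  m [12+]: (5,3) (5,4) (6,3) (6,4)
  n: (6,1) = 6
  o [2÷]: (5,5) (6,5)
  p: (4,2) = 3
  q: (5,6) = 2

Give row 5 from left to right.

4 6 3 5 1 2

Cage a needs product 32; hence (1,3) = 2.
Cage a needs product 32; hence (1,4) = 4.
Cage a has product 32, so (2,3) = 4.
Cage p is a single given cell, so (4,2) = 3.
Cage q is a single given cell, which forces (5,6) = 2.
Cage n is given, which forces (6,1) = 6.
6 is placed in row 6, so (6,2) = 4.
I is a freebie; hence (6,6) = 5.
The two cells of cage l must have difference 2; hence (1,1) = 3.
Cage g needs two cells with difference 1; hence (1,5) = 5.
Cage g's pair has difference 1, so (1,6) = 6.
6 is placed in column 6, leaving (2,6) = 3.
Cage c has product 144, leaving (4,5) = 4.
Row 4 already has 4; hence (4,6) = 1.
4 is placed in column 2, which forces (5,2) = 6.
Row 5 now contains 6, which forces (5,5) = 1.
Row 1 now contains 5, which forces (1,2) = 1.
3 is placed in row 2, leaving (2,5) = 6.
1 is placed in column 2, leaving (3,2) = 2.
Cage c needs product 144, leaving (3,5) = 3.
Column 6 already has 1, which forces (3,6) = 4.
Cage j needs two cells with difference 1, leaving (4,1) = 5.
Row 4 now contains 1, leaving (4,3) = 6.
Cage c needs product 144; hence (4,4) = 2.
The two cells of cage j must have difference 1; hence (5,1) = 4.
Cage o's pair has quotient 2, which forces (6,5) = 2.
Column 1 already has 5; hence (2,1) = 2.
2 is placed in column 2, leaving (2,2) = 5.
Row 2 now contains 5, so (2,4) = 1.
2 is placed in row 3; hence (3,1) = 1.
Row 3 now contains 1, leaving (3,3) = 5.
Cage h needs product 30, so (3,4) = 6.
Column 3 now contains 5; hence (5,3) = 3.
3 is placed in row 5, leaving (5,4) = 5.
Column 3 now contains 3, leaving (6,3) = 1.
1 is placed in column 4; hence (6,4) = 3.
Filled in: 3 1 2 4 5 6 / 2 5 4 1 6 3 / 1 2 5 6 3 4 / 5 3 6 2 4 1 / 4 6 3 5 1 2 / 6 4 1 3 2 5.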